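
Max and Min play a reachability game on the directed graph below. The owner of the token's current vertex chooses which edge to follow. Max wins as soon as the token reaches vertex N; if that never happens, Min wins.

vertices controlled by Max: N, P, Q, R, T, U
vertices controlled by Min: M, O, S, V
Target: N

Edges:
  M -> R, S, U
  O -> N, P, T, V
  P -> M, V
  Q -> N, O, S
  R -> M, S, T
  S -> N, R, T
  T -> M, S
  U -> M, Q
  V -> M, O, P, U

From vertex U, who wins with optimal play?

A0 = {N}
A1: add {Q} — Q (Max) has Q→N.
A2: add {U} — U (Max) has U→Q.
A3 = A2; e.g. M (Min) can still go to R. Fixed point.
U ∈ A2, so Max can force the target.

Max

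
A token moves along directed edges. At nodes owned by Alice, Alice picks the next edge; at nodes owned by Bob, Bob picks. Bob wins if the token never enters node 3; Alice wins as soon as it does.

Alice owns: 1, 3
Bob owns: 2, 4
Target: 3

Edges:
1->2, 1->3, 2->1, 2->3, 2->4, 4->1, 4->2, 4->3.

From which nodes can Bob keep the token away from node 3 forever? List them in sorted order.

2, 4

A0 = {3}
A1: add {1} — 1 (Alice) has 1→3.
A2 = A1; e.g. 2 (Bob) can still go to 4. Fixed point.
Alice's attractor = {1, 3}; Bob avoids the target exactly from the complement.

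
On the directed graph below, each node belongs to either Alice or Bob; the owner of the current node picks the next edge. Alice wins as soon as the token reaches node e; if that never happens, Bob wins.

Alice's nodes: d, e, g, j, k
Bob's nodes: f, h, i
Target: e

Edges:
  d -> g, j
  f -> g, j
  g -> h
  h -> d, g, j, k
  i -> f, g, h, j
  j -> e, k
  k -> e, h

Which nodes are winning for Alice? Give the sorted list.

d, e, j, k

A0 = {e}
A1: add {j, k} — j (Alice) has j→e; k (Alice) has k→e.
A2: add {d} — d (Alice) has d→j.
A3 = A2; e.g. f (Bob) can still go to g. Fixed point.
Alice's winning region = {d, e, j, k}.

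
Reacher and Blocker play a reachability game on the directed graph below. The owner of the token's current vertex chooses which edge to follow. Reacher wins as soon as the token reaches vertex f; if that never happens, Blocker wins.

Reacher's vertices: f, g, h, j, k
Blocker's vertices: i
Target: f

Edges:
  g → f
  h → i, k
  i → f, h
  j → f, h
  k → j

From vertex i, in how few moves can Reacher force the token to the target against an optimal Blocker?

4

A0 = {f}
A1: add {g, j} — g (Reacher) has g→f; j (Reacher) has j→f.
A2: add {k} — k (Reacher) has k→j.
A3: add {h} — h (Reacher) has h→k.
A4: add {i} — i (Blocker): all of {f, h} already in.
A4 = all vertices. Fixed point.
i enters the attractor at level 4, so Reacher can force the target in 4 moves from there.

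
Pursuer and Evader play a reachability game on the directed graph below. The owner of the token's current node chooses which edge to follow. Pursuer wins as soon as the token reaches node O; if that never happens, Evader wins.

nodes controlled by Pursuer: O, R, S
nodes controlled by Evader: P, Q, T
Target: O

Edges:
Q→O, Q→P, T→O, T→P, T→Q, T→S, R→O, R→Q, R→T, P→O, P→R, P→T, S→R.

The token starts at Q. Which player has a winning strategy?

Evader

A0 = {O}
A1: add {R} — R (Pursuer) has R→O.
A2: add {S} — S (Pursuer) has S→R.
A3 = A2; e.g. P (Evader) can still go to T. Fixed point.
Q never enters the attractor, so Evader can avoid the target forever.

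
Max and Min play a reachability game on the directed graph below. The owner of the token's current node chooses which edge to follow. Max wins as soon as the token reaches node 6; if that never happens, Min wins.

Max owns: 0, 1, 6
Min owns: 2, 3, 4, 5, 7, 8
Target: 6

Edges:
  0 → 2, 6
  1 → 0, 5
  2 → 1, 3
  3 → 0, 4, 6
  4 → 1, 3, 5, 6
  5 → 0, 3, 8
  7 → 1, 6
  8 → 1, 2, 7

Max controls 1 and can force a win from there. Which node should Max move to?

0

A0 = {6}
A1: add {0} — 0 (Max) has 0→6.
A2: add {1} — 1 (Max) has 1→0.
A3: add {7} — 7 (Min): all of {1, 6} already in.
A4 = A3; e.g. 2 (Min) can still go to 3. Fixed point.
From 1, successor 0 is in the attractor (rank 1); the other successor 5 is not.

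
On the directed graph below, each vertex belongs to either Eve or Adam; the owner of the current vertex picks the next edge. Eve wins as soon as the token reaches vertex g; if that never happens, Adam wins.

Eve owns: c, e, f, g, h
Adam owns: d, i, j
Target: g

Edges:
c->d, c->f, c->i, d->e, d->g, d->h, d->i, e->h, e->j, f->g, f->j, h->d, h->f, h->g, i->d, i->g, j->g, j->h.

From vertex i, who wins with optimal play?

A0 = {g}
A1: add {f, h} — f (Eve) has f→g; h (Eve) has h→g.
A2: add {c, e, j} — c (Eve) has c→f; e (Eve) has e→h; j (Adam): all of {g, h} already in.
A3 = A2; e.g. d (Adam) can still go to i. Fixed point.
i never enters the attractor, so Adam can avoid the target forever.

Adam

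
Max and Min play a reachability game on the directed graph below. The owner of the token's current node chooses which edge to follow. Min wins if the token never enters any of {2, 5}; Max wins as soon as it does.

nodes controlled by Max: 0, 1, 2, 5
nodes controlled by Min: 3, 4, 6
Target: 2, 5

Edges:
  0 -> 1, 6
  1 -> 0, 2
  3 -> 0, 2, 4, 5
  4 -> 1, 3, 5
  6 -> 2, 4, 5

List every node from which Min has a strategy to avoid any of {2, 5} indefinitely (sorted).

A0 = {2, 5}
A1: add {1} — 1 (Max) has 1→2.
A2: add {0} — 0 (Max) has 0→1.
A3 = A2; e.g. 3 (Min) can still go to 4. Fixed point.
Max's attractor = {0, 1, 2, 5}; Min avoids the target exactly from the complement.

3, 4, 6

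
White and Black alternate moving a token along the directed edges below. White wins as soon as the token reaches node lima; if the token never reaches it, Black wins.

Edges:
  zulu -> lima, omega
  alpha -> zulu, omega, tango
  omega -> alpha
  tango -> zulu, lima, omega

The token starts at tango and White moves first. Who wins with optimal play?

Track states (vertex, player-to-move).
A0 = {(lima,White), (lima,Black)}
A1: add {(zulu,White), (tango,White)}.
(tango,White) ∈ A1 ⇒ White forces the target.

White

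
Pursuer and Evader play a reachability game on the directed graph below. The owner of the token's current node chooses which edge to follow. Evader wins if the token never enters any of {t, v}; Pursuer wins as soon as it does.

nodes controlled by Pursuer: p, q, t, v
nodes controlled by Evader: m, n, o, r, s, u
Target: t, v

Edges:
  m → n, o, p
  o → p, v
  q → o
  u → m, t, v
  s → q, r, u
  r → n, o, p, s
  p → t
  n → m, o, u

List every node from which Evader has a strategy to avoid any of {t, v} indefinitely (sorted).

m, n, r, s, u

A0 = {t, v}
A1: add {p} — p (Pursuer) has p→t.
A2: add {o} — o (Evader): all of {p, v} already in.
A3: add {q} — q (Pursuer) has q→o.
A4 = A3; e.g. m (Evader) can still go to n. Fixed point.
Pursuer's attractor = {o, p, q, t, v}; Evader avoids the target exactly from the complement.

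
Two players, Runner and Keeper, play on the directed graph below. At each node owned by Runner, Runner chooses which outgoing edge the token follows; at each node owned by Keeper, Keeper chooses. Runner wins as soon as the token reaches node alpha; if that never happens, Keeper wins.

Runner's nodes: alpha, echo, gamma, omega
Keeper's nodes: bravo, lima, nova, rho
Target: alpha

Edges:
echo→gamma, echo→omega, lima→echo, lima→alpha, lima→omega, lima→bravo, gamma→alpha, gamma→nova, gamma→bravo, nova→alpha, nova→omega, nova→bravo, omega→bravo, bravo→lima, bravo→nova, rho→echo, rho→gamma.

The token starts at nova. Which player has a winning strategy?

Keeper

A0 = {alpha}
A1: add {gamma} — gamma (Runner) has gamma→alpha.
A2: add {echo} — echo (Runner) has echo→gamma.
A3: add {rho} — rho (Keeper): all of {echo, gamma} already in.
A4 = A3; e.g. lima (Keeper) can still go to omega. Fixed point.
nova never enters the attractor, so Keeper can avoid the target forever.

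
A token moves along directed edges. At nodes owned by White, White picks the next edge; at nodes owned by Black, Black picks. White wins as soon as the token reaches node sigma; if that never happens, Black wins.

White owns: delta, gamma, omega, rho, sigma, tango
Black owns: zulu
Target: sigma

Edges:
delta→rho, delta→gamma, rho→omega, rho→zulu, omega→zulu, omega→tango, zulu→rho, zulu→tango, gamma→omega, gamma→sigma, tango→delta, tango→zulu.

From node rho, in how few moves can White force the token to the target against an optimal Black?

5

A0 = {sigma}
A1: add {gamma} — gamma (White) has gamma→sigma.
A2: add {delta} — delta (White) has delta→gamma.
A3: add {tango} — tango (White) has tango→delta.
A4: add {omega} — omega (White) has omega→tango.
A5: add {rho} — rho (White) has rho→omega.
rho enters the attractor at level 5, so White can force the target in 5 moves from there.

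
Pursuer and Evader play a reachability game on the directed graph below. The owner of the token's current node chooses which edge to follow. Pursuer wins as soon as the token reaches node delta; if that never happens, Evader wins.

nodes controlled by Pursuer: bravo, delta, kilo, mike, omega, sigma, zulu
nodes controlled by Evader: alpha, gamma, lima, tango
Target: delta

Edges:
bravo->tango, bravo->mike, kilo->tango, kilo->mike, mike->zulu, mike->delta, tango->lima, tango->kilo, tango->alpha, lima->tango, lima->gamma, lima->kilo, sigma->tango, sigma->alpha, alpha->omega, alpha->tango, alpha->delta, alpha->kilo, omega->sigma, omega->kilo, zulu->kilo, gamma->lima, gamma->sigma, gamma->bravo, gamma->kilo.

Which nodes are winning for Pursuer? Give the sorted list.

bravo, delta, kilo, mike, omega, zulu

A0 = {delta}
A1: add {mike} — mike (Pursuer) has mike→delta.
A2: add {bravo, kilo} — bravo (Pursuer) has bravo→mike; kilo (Pursuer) has kilo→mike.
A3: add {omega, zulu} — omega (Pursuer) has omega→kilo; zulu (Pursuer) has zulu→kilo.
A4 = A3; e.g. lima (Evader) can still go to tango. Fixed point.
Pursuer's winning region = {bravo, delta, kilo, mike, omega, zulu}.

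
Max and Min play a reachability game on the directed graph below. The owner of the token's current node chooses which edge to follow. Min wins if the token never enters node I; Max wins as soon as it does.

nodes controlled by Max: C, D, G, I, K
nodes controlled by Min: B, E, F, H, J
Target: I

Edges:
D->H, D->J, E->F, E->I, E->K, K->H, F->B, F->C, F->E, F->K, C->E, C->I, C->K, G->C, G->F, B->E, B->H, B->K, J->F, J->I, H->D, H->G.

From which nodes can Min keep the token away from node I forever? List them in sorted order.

B, D, E, F, H, J, K

A0 = {I}
A1: add {C} — C (Max) has C→I.
A2: add {G} — G (Max) has G→C.
A3 = A2; e.g. B (Min) can still go to E. Fixed point.
Max's attractor = {C, G, I}; Min avoids the target exactly from the complement.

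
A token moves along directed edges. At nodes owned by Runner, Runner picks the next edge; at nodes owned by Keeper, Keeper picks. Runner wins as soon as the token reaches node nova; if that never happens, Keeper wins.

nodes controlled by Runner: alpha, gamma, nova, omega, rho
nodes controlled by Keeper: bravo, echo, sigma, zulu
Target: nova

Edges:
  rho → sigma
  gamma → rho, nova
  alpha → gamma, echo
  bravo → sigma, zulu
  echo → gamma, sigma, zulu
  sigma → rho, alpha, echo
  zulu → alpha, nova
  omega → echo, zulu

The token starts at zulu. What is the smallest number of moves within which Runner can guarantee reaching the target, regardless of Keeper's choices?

A0 = {nova}
A1: add {gamma} — gamma (Runner) has gamma→nova.
A2: add {alpha} — alpha (Runner) has alpha→gamma.
A3: add {zulu} — zulu (Keeper): all of {alpha, nova} already in.
zulu enters the attractor at level 3, so Runner can force the target in 3 moves from there.

3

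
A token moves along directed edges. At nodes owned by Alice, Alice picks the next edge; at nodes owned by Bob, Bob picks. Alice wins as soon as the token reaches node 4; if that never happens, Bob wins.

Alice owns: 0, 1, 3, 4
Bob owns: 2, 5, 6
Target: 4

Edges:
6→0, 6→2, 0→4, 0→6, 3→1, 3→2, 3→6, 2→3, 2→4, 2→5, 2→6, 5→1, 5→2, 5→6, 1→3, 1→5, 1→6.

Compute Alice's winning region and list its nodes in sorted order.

A0 = {4}
A1: add {0} — 0 (Alice) has 0→4.
A2 = A1; e.g. 1 (Alice) has no edge into A1. Fixed point.
Alice's winning region = {0, 4}.

0, 4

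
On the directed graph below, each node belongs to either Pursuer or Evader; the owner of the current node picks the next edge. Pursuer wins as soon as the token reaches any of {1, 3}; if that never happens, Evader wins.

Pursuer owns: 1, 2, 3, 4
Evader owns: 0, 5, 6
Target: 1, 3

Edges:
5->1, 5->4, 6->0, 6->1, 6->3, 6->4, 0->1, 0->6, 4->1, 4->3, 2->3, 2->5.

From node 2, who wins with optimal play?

A0 = {1, 3}
A1: add {2, 4} — 2 (Pursuer) has 2→3; 4 (Pursuer) has 4→1.
2 ∈ A1, so Pursuer can force the target.

Pursuer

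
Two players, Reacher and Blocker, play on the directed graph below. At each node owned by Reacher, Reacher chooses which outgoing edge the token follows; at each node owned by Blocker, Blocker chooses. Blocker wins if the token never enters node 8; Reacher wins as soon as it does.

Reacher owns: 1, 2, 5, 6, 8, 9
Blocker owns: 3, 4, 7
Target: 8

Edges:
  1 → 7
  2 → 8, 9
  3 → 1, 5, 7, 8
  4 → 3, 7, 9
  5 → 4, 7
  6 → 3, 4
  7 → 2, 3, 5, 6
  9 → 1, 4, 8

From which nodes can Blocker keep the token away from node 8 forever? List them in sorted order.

1, 3, 4, 5, 6, 7

A0 = {8}
A1: add {2, 9} — 2 (Reacher) has 2→8; 9 (Reacher) has 9→8.
A2 = A1; e.g. 1 (Reacher) has no edge into A1. Fixed point.
Reacher's attractor = {2, 8, 9}; Blocker avoids the target exactly from the complement.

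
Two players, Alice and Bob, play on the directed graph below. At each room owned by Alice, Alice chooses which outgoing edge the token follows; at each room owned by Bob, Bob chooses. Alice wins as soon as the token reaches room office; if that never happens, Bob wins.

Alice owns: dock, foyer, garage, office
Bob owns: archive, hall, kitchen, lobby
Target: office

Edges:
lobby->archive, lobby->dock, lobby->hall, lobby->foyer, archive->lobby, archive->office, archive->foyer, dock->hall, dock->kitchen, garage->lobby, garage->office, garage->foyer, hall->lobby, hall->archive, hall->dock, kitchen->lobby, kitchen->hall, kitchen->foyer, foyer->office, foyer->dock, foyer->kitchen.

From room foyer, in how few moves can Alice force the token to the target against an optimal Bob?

1

A0 = {office}
A1: add {foyer, garage} — garage (Alice) has garage→office; foyer (Alice) has foyer→office.
A2 = A1; e.g. lobby (Bob) can still go to archive. Fixed point.
foyer enters the attractor at level 1, so Alice can force the target in 1 move from there.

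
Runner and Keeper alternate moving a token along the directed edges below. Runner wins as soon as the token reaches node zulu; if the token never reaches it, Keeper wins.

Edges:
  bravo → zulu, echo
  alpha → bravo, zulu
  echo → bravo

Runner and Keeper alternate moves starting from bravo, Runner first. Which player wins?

Runner

Track states (vertex, player-to-move).
A0 = {(zulu,Runner), (zulu,Keeper)}
A1: add {(bravo,Runner), (alpha,Runner)}.
(bravo,Runner) ∈ A1 ⇒ Runner forces the target.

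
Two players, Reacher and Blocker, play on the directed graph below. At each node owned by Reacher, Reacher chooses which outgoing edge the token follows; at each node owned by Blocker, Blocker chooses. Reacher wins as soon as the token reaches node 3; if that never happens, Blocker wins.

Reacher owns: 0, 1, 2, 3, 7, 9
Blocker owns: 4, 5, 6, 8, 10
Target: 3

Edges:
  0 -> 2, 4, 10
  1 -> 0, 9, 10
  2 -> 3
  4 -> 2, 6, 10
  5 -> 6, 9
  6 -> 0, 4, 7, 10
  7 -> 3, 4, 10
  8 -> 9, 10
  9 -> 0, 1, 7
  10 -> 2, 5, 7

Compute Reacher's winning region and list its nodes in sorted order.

A0 = {3}
A1: add {2, 7} — 2 (Reacher) has 2→3; 7 (Reacher) has 7→3.
A2: add {0, 9} — 0 (Reacher) has 0→2; 9 (Reacher) has 9→7.
A3: add {1} — 1 (Reacher) has 1→0.
A4 = A3; e.g. 4 (Blocker) can still go to 6. Fixed point.
Reacher's winning region = {0, 1, 2, 3, 7, 9}.

0, 1, 2, 3, 7, 9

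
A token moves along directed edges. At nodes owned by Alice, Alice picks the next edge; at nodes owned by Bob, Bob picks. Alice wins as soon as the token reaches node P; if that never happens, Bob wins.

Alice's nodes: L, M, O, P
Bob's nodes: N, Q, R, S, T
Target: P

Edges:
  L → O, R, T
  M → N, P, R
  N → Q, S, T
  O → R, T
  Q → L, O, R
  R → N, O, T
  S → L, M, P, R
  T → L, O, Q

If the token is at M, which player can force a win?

A0 = {P}
A1: add {M} — M (Alice) has M→P.
A2 = A1; e.g. L (Alice) has no edge into A1. Fixed point.
M ∈ A1, so Alice can force the target.

Alice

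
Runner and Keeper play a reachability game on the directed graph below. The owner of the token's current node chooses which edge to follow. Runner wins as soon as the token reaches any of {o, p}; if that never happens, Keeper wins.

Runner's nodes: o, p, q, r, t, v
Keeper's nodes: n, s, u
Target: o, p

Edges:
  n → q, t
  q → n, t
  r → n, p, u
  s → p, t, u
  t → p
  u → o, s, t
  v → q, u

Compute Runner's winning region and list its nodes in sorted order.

n, o, p, q, r, t, v

A0 = {o, p}
A1: add {r, t} — r (Runner) has r→p; t (Runner) has t→p.
A2: add {q} — q (Runner) has q→t.
A3: add {n, v} — n (Keeper): all of {q, t} already in; v (Runner) has v→q.
A4 = A3; e.g. s (Keeper) can still go to u. Fixed point.
Runner's winning region = {n, o, p, q, r, t, v}.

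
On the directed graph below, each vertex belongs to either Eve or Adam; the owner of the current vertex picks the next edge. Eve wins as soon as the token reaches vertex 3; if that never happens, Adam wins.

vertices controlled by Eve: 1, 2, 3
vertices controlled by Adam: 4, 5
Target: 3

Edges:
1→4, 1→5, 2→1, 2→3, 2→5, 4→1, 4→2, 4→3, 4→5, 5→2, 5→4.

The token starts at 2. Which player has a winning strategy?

Eve

A0 = {3}
A1: add {2} — 2 (Eve) has 2→3.
A2 = A1; e.g. 1 (Eve) has no edge into A1. Fixed point.
2 ∈ A1, so Eve can force the target.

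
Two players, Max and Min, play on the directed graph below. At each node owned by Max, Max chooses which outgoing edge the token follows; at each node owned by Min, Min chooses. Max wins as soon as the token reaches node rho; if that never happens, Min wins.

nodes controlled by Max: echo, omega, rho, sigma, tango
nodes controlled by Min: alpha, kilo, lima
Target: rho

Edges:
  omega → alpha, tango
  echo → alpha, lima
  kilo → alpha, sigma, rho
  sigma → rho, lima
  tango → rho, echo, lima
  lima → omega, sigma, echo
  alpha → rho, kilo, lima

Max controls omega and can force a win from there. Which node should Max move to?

tango

A0 = {rho}
A1: add {sigma, tango} — tango (Max) has tango→rho; sigma (Max) has sigma→rho.
A2: add {omega} — omega (Max) has omega→tango.
A3 = A2; e.g. alpha (Min) can still go to kilo. Fixed point.
From omega, successor tango is in the attractor (rank 1); the other successor alpha is not.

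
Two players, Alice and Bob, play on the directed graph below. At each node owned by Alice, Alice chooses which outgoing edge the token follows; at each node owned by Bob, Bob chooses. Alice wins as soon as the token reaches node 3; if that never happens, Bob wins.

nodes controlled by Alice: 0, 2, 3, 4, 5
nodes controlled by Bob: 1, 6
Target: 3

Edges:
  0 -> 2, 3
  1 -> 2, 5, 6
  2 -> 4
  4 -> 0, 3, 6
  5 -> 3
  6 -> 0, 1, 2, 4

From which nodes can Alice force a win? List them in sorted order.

A0 = {3}
A1: add {0, 4, 5} — 0 (Alice) has 0→3; 4 (Alice) has 4→3; 5 (Alice) has 5→3.
A2: add {2} — 2 (Alice) has 2→4.
A3 = A2; e.g. 1 (Bob) can still go to 6. Fixed point.
Alice's winning region = {0, 2, 3, 4, 5}.

0, 2, 3, 4, 5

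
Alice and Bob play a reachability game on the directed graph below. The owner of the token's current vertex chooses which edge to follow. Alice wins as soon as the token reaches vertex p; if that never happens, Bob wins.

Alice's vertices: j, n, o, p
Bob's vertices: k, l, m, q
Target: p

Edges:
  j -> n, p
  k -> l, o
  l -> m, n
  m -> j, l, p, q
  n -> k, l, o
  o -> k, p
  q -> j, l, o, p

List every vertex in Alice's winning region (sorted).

A0 = {p}
A1: add {j, o} — j (Alice) has j→p; o (Alice) has o→p.
A2: add {n} — n (Alice) has n→o.
A3 = A2; e.g. k (Bob) can still go to l. Fixed point.
Alice's winning region = {j, n, o, p}.

j, n, o, p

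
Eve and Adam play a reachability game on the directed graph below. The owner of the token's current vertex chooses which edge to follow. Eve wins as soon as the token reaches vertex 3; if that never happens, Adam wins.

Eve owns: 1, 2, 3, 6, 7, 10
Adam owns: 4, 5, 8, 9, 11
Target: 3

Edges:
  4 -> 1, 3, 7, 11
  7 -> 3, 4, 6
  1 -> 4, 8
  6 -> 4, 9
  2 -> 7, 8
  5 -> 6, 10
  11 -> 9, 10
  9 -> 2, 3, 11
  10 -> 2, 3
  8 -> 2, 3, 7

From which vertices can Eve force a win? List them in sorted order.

1, 2, 3, 7, 8, 10

A0 = {3}
A1: add {7, 10} — 7 (Eve) has 7→3; 10 (Eve) has 10→3.
A2: add {2} — 2 (Eve) has 2→7.
A3: add {8} — 8 (Adam): all of {2, 3, 7} already in.
A4: add {1} — 1 (Eve) has 1→8.
A5 = A4; e.g. 4 (Adam) can still go to 11. Fixed point.
Eve's winning region = {1, 2, 3, 7, 8, 10}.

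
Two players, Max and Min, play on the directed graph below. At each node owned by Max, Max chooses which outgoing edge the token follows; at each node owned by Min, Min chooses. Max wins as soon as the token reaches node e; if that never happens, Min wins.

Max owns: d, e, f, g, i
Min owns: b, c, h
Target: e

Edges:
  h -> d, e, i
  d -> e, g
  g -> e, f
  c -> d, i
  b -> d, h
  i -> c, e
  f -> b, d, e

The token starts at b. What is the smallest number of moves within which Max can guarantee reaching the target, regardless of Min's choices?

3

A0 = {e}
A1: add {d, f, g, i} — d (Max) has d→e; f (Max) has f→e; g (Max) has g→e; i (Max) has i→e.
A2: add {c, h} — c (Min): all of {d, i} already in; h (Min): all of {d, e, i} already in.
A3: add {b} — b (Min): all of {d, h} already in.
A3 = all vertices. Fixed point.
b enters the attractor at level 3, so Max can force the target in 3 moves from there.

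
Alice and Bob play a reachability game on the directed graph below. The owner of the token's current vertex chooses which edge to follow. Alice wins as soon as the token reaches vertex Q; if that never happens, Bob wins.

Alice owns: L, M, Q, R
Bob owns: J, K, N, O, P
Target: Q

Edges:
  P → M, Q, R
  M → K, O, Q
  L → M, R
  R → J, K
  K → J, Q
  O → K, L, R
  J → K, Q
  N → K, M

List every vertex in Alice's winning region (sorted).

L, M, Q

A0 = {Q}
A1: add {M} — M (Alice) has M→Q.
A2: add {L} — L (Alice) has L→M.
A3 = A2; e.g. J (Bob) can still go to K. Fixed point.
Alice's winning region = {L, M, Q}.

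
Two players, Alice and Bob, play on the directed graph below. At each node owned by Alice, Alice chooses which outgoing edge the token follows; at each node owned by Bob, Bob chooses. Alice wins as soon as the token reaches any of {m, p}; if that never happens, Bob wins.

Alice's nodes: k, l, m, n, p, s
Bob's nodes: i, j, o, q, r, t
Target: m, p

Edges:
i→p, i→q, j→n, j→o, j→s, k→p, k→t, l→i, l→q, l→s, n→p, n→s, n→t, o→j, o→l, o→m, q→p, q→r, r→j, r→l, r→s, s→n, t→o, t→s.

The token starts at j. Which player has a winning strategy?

A0 = {m, p}
A1: add {k, n} — k (Alice) has k→p; n (Alice) has n→p.
A2: add {s} — s (Alice) has s→n.
A3: add {l} — l (Alice) has l→s.
A4 = A3; e.g. i (Bob) can still go to q. Fixed point.
j never enters the attractor, so Bob can avoid the target forever.

Bob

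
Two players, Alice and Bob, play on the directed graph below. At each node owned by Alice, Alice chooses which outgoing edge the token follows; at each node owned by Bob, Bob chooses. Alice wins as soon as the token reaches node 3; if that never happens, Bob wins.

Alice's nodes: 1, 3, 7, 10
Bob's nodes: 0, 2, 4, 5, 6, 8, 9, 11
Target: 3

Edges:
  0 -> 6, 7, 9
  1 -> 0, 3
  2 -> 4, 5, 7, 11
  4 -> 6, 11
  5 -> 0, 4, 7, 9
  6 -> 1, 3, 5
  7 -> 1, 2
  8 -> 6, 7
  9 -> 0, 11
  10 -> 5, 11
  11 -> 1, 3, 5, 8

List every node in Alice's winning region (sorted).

1, 3, 7

A0 = {3}
A1: add {1} — 1 (Alice) has 1→3.
A2: add {7} — 7 (Alice) has 7→1.
A3 = A2; e.g. 0 (Bob) can still go to 6. Fixed point.
Alice's winning region = {1, 3, 7}.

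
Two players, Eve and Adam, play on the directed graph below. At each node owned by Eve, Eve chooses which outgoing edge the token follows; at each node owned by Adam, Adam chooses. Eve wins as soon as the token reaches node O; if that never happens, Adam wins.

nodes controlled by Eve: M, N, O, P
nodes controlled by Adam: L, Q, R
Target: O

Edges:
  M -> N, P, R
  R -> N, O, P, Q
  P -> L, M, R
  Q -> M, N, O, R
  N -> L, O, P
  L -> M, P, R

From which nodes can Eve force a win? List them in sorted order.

M, N, O, P

A0 = {O}
A1: add {N} — N (Eve) has N→O.
A2: add {M} — M (Eve) has M→N.
A3: add {P} — P (Eve) has P→M.
A4 = A3; e.g. L (Adam) can still go to R. Fixed point.
Eve's winning region = {M, N, O, P}.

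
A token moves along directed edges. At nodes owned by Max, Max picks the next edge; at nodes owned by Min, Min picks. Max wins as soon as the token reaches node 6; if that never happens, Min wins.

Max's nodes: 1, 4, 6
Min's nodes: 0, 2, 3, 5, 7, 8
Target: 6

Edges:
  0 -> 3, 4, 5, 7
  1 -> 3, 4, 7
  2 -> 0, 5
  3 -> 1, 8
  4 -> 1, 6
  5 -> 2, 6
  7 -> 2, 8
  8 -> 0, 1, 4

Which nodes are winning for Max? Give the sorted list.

A0 = {6}
A1: add {4} — 4 (Max) has 4→6.
A2: add {1} — 1 (Max) has 1→4.
A3 = A2; e.g. 0 (Min) can still go to 3. Fixed point.
Max's winning region = {1, 4, 6}.

1, 4, 6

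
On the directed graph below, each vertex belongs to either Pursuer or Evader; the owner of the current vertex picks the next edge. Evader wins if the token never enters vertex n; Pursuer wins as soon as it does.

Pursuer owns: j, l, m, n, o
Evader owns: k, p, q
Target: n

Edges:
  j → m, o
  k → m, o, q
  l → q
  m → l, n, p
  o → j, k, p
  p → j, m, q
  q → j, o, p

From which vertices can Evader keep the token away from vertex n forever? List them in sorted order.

k, l, p, q

A0 = {n}
A1: add {m} — m (Pursuer) has m→n.
A2: add {j} — j (Pursuer) has j→m.
A3: add {o} — o (Pursuer) has o→j.
A4 = A3; e.g. k (Evader) can still go to q. Fixed point.
Pursuer's attractor = {j, m, n, o}; Evader avoids the target exactly from the complement.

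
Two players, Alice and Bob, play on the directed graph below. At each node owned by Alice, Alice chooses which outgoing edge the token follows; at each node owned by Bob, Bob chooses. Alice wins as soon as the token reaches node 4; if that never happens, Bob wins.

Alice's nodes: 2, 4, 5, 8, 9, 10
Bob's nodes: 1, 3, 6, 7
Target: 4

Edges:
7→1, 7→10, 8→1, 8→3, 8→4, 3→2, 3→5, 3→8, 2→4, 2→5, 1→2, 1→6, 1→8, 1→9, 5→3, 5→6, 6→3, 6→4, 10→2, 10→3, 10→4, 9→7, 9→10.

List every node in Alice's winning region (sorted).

A0 = {4}
A1: add {2, 8, 10} — 2 (Alice) has 2→4; 8 (Alice) has 8→4; 10 (Alice) has 10→4.
A2: add {9} — 9 (Alice) has 9→10.
A3 = A2; e.g. 1 (Bob) can still go to 6. Fixed point.
Alice's winning region = {2, 4, 8, 9, 10}.

2, 4, 8, 9, 10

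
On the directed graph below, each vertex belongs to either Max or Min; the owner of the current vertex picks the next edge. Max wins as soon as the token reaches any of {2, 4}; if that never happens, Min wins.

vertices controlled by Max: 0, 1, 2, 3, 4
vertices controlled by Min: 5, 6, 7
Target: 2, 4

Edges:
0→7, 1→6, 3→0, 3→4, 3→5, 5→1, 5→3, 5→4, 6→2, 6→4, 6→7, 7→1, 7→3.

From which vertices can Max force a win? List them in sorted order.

2, 3, 4

A0 = {2, 4}
A1: add {3} — 3 (Max) has 3→4.
A2 = A1; e.g. 0 (Max) has no edge into A1. Fixed point.
Max's winning region = {2, 3, 4}.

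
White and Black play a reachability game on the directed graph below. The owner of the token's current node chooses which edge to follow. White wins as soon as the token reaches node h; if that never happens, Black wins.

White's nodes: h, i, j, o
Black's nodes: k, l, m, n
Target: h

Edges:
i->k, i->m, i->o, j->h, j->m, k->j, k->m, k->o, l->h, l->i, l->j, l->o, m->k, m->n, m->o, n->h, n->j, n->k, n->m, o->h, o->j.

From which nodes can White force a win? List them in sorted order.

h, i, j, l, o

A0 = {h}
A1: add {j, o} — j (White) has j→h; o (White) has o→h.
A2: add {i} — i (White) has i→o.
A3: add {l} — l (Black): all of {h, i, j, o} already in.
A4 = A3; e.g. k (Black) can still go to m. Fixed point.
White's winning region = {h, i, j, l, o}.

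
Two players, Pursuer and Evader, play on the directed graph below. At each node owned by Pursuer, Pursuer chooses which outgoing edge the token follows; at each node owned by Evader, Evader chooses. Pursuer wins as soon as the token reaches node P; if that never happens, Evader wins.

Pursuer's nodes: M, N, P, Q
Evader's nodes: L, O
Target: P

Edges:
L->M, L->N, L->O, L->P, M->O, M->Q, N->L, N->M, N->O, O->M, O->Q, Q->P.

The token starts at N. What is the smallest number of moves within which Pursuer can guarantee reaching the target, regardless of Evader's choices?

A0 = {P}
A1: add {Q} — Q (Pursuer) has Q→P.
A2: add {M} — M (Pursuer) has M→Q.
A3: add {N, O} — N (Pursuer) has N→M; O (Evader): all of {M, Q} already in.
N enters the attractor at level 3, so Pursuer can force the target in 3 moves from there.

3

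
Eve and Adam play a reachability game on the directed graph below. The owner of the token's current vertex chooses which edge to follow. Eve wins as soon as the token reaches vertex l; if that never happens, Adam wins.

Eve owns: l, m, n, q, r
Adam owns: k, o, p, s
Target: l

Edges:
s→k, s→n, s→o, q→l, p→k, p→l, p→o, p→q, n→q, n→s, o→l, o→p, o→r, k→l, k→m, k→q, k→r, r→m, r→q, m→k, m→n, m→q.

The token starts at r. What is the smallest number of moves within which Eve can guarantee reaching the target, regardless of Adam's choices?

A0 = {l}
A1: add {q} — q (Eve) has q→l.
A2: add {m, n, r} — m (Eve) has m→q; n (Eve) has n→q; r (Eve) has r→q.
r enters the attractor at level 2, so Eve can force the target in 2 moves from there.

2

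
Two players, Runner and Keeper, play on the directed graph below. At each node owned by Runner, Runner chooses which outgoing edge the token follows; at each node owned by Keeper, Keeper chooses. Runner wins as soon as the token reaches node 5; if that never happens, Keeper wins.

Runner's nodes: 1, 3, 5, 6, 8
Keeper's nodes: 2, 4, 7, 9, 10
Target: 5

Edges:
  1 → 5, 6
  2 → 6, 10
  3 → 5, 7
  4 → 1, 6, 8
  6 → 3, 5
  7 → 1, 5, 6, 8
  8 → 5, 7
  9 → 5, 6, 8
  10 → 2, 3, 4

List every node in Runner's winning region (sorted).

1, 3, 4, 5, 6, 7, 8, 9

A0 = {5}
A1: add {1, 3, 6, 8} — 1 (Runner) has 1→5; 3 (Runner) has 3→5; 6 (Runner) has 6→5; 8 (Runner) has 8→5.
A2: add {4, 7, 9} — 4 (Keeper): all of {1, 6, 8} already in; 7 (Keeper): all of {1, 5, 6, 8} already in; 9 (Keeper): all of {5, 6, 8} already in.
A3 = A2; e.g. 2 (Keeper) can still go to 10. Fixed point.
Runner's winning region = {1, 3, 4, 5, 6, 7, 8, 9}.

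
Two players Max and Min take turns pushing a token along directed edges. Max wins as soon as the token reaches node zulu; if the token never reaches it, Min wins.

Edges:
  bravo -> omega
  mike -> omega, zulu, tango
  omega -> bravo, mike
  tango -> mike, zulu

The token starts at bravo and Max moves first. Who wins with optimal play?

Min

Track states (vertex, player-to-move).
A0 = {(zulu,Max), (zulu,Min)}
A1: add {(mike,Max), (tango,Max)}.
A2: add {(tango,Min)}.
A3 = A2; e.g. (bravo,Max) stays out. (bravo,Max) never enters ⇒ Min avoids the target.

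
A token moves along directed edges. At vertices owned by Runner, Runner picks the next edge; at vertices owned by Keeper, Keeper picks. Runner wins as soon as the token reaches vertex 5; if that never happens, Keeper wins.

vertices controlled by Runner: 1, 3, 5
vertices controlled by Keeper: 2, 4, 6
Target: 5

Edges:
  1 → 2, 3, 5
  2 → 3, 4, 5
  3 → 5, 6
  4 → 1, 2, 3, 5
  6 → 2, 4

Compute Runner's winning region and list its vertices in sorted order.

1, 3, 5

A0 = {5}
A1: add {1, 3} — 1 (Runner) has 1→5; 3 (Runner) has 3→5.
A2 = A1; e.g. 2 (Keeper) can still go to 4. Fixed point.
Runner's winning region = {1, 3, 5}.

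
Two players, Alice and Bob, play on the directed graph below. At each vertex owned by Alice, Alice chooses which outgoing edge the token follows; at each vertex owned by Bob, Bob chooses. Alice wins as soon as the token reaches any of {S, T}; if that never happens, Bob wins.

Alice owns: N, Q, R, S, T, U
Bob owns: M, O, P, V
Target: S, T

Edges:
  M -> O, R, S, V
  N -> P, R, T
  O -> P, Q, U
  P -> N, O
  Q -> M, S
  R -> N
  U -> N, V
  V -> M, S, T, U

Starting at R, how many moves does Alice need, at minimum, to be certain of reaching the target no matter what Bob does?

2

A0 = {S, T}
A1: add {N, Q} — N (Alice) has N→T; Q (Alice) has Q→S.
A2: add {R, U} — R (Alice) has R→N; U (Alice) has U→N.
A3 = A2; e.g. M (Bob) can still go to O. Fixed point.
R enters the attractor at level 2, so Alice can force the target in 2 moves from there.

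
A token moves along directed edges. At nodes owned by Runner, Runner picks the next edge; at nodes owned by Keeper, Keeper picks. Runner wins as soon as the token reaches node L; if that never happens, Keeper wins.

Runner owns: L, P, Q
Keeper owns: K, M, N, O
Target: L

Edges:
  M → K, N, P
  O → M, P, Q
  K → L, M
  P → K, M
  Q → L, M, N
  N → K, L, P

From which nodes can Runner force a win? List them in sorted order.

L, Q

A0 = {L}
A1: add {Q} — Q (Runner) has Q→L.
A2 = A1; e.g. K (Keeper) can still go to M. Fixed point.
Runner's winning region = {L, Q}.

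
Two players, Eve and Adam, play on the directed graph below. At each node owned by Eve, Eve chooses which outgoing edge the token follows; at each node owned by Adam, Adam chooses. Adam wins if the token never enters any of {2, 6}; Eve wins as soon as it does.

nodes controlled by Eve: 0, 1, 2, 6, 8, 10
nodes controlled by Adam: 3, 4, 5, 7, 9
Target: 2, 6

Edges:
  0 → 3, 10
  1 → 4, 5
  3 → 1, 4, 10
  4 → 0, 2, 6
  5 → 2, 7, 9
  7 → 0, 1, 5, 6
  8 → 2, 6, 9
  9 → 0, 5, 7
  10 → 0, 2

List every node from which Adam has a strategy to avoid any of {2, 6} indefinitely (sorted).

5, 7, 9

A0 = {2, 6}
A1: add {8, 10} — 8 (Eve) has 8→2; 10 (Eve) has 10→2.
A2: add {0} — 0 (Eve) has 0→10.
A3: add {4} — 4 (Adam): all of {0, 2, 6} already in.
A4: add {1} — 1 (Eve) has 1→4.
A5: add {3} — 3 (Adam): all of {1, 4, 10} already in.
A6 = A5; e.g. 5 (Adam) can still go to 7. Fixed point.
Eve's attractor = {0, 1, 2, 3, 4, 6, 8, 10}; Adam avoids the target exactly from the complement.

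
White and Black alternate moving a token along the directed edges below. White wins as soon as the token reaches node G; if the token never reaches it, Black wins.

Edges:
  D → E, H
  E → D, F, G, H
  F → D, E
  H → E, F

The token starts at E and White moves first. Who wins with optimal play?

Track states (vertex, player-to-move).
A0 = {(G,White), (G,Black)}
A1: add {(E,White)}.
(E,White) ∈ A1 ⇒ White forces the target.

White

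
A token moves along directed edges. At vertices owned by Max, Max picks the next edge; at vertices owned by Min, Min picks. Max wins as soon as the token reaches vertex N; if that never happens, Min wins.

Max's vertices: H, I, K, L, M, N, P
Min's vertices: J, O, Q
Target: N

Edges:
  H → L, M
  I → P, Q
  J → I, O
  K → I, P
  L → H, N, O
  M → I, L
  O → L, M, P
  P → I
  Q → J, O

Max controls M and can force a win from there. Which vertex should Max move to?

A0 = {N}
A1: add {L} — L (Max) has L→N.
A2: add {H, M} — H (Max) has H→L; M (Max) has M→L.
A3 = A2; e.g. I (Max) has no edge into A2. Fixed point.
From M, successor L is in the attractor (rank 1); the other successor I is not.

L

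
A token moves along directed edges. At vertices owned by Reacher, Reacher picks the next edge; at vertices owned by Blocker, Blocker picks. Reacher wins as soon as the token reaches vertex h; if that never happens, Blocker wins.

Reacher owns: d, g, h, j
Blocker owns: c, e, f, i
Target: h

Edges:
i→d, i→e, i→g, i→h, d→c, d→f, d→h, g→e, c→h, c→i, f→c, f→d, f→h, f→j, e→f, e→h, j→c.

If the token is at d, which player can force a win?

A0 = {h}
A1: add {d} — d (Reacher) has d→h.
A2 = A1; e.g. c (Blocker) can still go to i. Fixed point.
d ∈ A1, so Reacher can force the target.

Reacher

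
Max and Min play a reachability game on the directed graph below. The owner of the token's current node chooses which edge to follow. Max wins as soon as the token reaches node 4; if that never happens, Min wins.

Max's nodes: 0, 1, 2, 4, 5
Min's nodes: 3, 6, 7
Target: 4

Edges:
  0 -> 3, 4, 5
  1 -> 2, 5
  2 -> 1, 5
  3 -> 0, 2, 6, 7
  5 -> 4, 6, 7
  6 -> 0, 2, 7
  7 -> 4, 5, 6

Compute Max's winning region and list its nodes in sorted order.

0, 1, 2, 4, 5

A0 = {4}
A1: add {0, 5} — 0 (Max) has 0→4; 5 (Max) has 5→4.
A2: add {1, 2} — 1 (Max) has 1→5; 2 (Max) has 2→5.
A3 = A2; e.g. 3 (Min) can still go to 6. Fixed point.
Max's winning region = {0, 1, 2, 4, 5}.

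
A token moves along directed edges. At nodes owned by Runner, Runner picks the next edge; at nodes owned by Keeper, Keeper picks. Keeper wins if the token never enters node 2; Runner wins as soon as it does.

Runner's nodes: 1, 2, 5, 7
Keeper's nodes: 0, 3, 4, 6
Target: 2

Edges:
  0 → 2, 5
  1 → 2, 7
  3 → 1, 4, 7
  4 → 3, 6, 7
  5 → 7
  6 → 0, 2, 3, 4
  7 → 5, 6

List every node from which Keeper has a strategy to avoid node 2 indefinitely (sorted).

0, 3, 4, 5, 6, 7

A0 = {2}
A1: add {1} — 1 (Runner) has 1→2.
A2 = A1; e.g. 0 (Keeper) can still go to 5. Fixed point.
Runner's attractor = {1, 2}; Keeper avoids the target exactly from the complement.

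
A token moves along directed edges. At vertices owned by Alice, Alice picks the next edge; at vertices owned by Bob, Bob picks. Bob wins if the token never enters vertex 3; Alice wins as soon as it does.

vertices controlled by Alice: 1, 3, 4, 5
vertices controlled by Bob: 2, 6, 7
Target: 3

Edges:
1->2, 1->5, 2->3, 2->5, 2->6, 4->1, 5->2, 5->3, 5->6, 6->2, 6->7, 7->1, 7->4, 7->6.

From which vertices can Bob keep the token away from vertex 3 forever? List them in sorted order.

2, 6, 7

A0 = {3}
A1: add {5} — 5 (Alice) has 5→3.
A2: add {1} — 1 (Alice) has 1→5.
A3: add {4} — 4 (Alice) has 4→1.
A4 = A3; e.g. 2 (Bob) can still go to 6. Fixed point.
Alice's attractor = {1, 3, 4, 5}; Bob avoids the target exactly from the complement.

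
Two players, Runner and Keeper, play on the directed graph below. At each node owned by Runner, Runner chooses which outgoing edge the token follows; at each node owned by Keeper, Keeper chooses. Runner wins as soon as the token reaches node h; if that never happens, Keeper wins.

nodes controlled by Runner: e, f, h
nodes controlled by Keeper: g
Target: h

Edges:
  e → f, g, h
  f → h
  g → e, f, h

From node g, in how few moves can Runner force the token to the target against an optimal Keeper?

A0 = {h}
A1: add {e, f} — e (Runner) has e→h; f (Runner) has f→h.
A2: add {g} — g (Keeper): all of {e, f, h} already in.
A2 = all vertices. Fixed point.
g enters the attractor at level 2, so Runner can force the target in 2 moves from there.

2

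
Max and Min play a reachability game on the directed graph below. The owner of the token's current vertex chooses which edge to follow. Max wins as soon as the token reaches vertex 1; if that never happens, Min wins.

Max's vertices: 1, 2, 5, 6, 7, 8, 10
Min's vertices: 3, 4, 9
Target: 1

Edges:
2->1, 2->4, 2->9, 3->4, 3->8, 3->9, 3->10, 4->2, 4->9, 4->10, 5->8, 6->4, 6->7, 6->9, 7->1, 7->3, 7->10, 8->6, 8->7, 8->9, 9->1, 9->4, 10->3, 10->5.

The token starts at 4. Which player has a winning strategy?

Min

A0 = {1}
A1: add {2, 7} — 2 (Max) has 2→1; 7 (Max) has 7→1.
A2: add {6, 8} — 6 (Max) has 6→7; 8 (Max) has 8→7.
A3: add {5} — 5 (Max) has 5→8.
A4: add {10} — 10 (Max) has 10→5.
A5 = A4; e.g. 3 (Min) can still go to 4. Fixed point.
4 never enters the attractor, so Min can avoid the target forever.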